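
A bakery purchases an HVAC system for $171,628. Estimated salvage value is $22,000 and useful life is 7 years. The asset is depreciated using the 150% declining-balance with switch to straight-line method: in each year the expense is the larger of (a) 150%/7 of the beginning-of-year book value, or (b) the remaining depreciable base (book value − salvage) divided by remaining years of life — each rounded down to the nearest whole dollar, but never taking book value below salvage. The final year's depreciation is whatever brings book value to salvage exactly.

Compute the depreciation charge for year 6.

Depreciable base = $171,628 − $22,000 = $149,628.
Year 1: DB = ⌊$171,628 × 150%/7⌋ = $36,777; SL = ⌊$149,628/7⌋ = $21,375 → take DB $36,777. Book value $134,851.
Year 2: DB = ⌊$134,851 × 150%/7⌋ = $28,896; SL = ⌊$112,851/6⌋ = $18,808 → take DB $28,896. Book value $105,955.
Year 3: DB = ⌊$105,955 × 150%/7⌋ = $22,704; SL = ⌊$83,955/5⌋ = $16,791 → take DB $22,704. Book value $83,251.
Year 4: DB = ⌊$83,251 × 150%/7⌋ = $17,839; SL = ⌊$61,251/4⌋ = $15,312 → take DB $17,839. Book value $65,412.
Year 5: DB = ⌊$65,412 × 150%/7⌋ = $14,016; SL = ⌊$43,412/3⌋ = $14,470 → take SL $14,470. Book value $50,942.
Year 6: DB = ⌊$50,942 × 150%/7⌋ = $10,916; SL = ⌊$28,942/2⌋ = $14,471 → take SL $14,471. Book value $36,471.

$14,471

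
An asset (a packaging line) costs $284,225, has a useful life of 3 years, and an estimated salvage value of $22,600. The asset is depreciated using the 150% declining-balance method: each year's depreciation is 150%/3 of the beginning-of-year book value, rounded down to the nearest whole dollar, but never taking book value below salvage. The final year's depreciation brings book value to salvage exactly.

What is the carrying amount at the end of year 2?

Depreciable base = $284,225 − $22,600 = $261,625.
Year 1: ⌊$284,225 × 150%/3⌋ = $142,112. Book value $142,113.
Year 2: ⌊$142,113 × 150%/3⌋ = $71,056. Book value $71,057.

$71,057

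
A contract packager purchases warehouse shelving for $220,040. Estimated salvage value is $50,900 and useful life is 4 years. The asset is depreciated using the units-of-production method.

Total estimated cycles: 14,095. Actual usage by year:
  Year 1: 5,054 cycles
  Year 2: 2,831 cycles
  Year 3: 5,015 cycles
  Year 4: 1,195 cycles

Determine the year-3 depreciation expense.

Depreciable base = $220,040 − $50,900 = $169,140.
Rate = $169,140 / 14,095 cycles = $12 per cycle.
Year 1: 5,054 × $12 = $60,648. Book value $159,392.
Year 2: 2,831 × $12 = $33,972. Book value $125,420.
Year 3: 5,015 × $12 = $60,180. Book value $65,240.

$60,180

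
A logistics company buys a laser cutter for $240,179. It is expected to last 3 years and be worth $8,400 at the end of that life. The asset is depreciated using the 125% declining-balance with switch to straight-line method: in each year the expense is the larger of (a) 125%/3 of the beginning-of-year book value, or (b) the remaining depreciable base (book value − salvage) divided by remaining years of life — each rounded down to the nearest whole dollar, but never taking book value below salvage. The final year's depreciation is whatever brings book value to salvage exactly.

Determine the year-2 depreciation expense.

Depreciable base = $240,179 − $8,400 = $231,779.
Year 1: DB = ⌊$240,179 × 125%/3⌋ = $100,074; SL = ⌊$231,779/3⌋ = $77,259 → take DB $100,074. Book value $140,105.
Year 2: DB = ⌊$140,105 × 125%/3⌋ = $58,377; SL = ⌊$131,705/2⌋ = $65,852 → take SL $65,852. Book value $74,253.

$65,852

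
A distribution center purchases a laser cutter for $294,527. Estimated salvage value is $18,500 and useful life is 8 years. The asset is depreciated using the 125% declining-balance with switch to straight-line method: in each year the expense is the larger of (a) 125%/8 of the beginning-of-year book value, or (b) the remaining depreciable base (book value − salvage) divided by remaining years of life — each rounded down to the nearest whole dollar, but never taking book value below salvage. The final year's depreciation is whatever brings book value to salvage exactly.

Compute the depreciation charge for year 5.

Depreciable base = $294,527 − $18,500 = $276,027.
Year 1: DB = ⌊$294,527 × 125%/8⌋ = $46,019; SL = ⌊$276,027/8⌋ = $34,503 → take DB $46,019. Book value $248,508.
Year 2: DB = ⌊$248,508 × 125%/8⌋ = $38,829; SL = ⌊$230,008/7⌋ = $32,858 → take DB $38,829. Book value $209,679.
Year 3: DB = ⌊$209,679 × 125%/8⌋ = $32,762; SL = ⌊$191,179/6⌋ = $31,863 → take DB $32,762. Book value $176,917.
Year 4: DB = ⌊$176,917 × 125%/8⌋ = $27,643; SL = ⌊$158,417/5⌋ = $31,683 → take SL $31,683. Book value $145,234.
Year 5: DB = ⌊$145,234 × 125%/8⌋ = $22,692; SL = ⌊$126,734/4⌋ = $31,683 → take SL $31,683. Book value $113,551.

$31,683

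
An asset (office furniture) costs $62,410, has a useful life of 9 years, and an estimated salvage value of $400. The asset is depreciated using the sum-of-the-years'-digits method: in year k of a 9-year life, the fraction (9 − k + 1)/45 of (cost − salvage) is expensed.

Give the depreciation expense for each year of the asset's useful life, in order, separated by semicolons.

Depreciable base = $62,410 − $400 = $62,010.
Sum of the years' digits = 9+8+7+6+5+4+3+2+1 = 45.
Year 1: $62,010 × 9/45 = $12,402. Book value $50,008.
Year 2: $62,010 × 8/45 = $11,024. Book value $38,984.
Year 3: $62,010 × 7/45 = $9,646. Book value $29,338.
Year 4: $62,010 × 6/45 = $8,268. Book value $21,070.
Year 5: $62,010 × 5/45 = $6,890. Book value $14,180.
Year 6: $62,010 × 4/45 = $5,512. Book value $8,668.
Year 7: $62,010 × 3/45 = $4,134. Book value $4,534.
Year 8: $62,010 × 2/45 = $2,756. Book value $1,778.
Year 9: $62,010 × 1/45 = $1,378. Book value $400.

$12,402; $11,024; $9,646; $8,268; $6,890; $5,512; $4,134; $2,756; $1,378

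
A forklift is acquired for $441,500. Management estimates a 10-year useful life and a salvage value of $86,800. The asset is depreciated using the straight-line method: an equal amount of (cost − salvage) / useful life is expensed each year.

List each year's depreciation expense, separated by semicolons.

$35,470; $35,470; $35,470; $35,470; $35,470; $35,470; $35,470; $35,470; $35,470; $35,470

Depreciable base = $441,500 − $86,800 = $354,700.
Annual expense = $354,700 / 10 = $35,470.
End of year 1: book value $406,030.
End of year 2: book value $370,560.
End of year 3: book value $335,090.
End of year 4: book value $299,620.
End of year 5: book value $264,150.
End of year 6: book value $228,680.
End of year 7: book value $193,210.
End of year 8: book value $157,740.
End of year 9: book value $122,270.
End of year 10: book value $86,800.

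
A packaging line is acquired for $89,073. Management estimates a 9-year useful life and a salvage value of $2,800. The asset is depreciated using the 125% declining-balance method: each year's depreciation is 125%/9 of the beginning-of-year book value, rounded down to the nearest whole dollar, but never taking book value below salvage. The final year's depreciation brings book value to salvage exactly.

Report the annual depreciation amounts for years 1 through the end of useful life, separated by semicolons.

Depreciable base = $89,073 − $2,800 = $86,273.
Year 1: ⌊$89,073 × 125%/9⌋ = $12,371. Book value $76,702.
Year 2: ⌊$76,702 × 125%/9⌋ = $10,653. Book value $66,049.
Year 3: ⌊$66,049 × 125%/9⌋ = $9,173. Book value $56,876.
Year 4: ⌊$56,876 × 125%/9⌋ = $7,899. Book value $48,977.
Year 5: ⌊$48,977 × 125%/9⌋ = $6,802. Book value $42,175.
Year 6: ⌊$42,175 × 125%/9⌋ = $5,857. Book value $36,318.
Year 7: ⌊$36,318 × 125%/9⌋ = $5,044. Book value $31,274.
Year 8: ⌊$31,274 × 125%/9⌋ = $4,343. Book value $26,931.
Year 9 (final): $26,931 − $2,800 = $24,131. Book value $2,800.

$12,371; $10,653; $9,173; $7,899; $6,802; $5,857; $5,044; $4,343; $24,131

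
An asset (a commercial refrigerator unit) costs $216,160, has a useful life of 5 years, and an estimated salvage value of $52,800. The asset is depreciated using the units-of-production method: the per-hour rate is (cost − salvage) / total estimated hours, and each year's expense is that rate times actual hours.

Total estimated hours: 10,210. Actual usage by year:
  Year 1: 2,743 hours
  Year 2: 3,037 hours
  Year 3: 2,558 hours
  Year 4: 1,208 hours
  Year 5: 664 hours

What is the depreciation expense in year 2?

$48,592

Depreciable base = $216,160 − $52,800 = $163,360.
Rate = $163,360 / 10,210 hours = $16 per hour.
Year 1: 2,743 × $16 = $43,888. Book value $172,272.
Year 2: 3,037 × $16 = $48,592. Book value $123,680.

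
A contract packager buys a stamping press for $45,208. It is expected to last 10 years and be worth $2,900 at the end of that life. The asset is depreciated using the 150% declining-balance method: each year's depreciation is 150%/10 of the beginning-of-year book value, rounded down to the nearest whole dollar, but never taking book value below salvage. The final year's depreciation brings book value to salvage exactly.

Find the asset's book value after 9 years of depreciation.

$10,472

Depreciable base = $45,208 − $2,900 = $42,308.
Year 1: ⌊$45,208 × 150%/10⌋ = $6,781. Book value $38,427.
Year 2: ⌊$38,427 × 150%/10⌋ = $5,764. Book value $32,663.
Year 3: ⌊$32,663 × 150%/10⌋ = $4,899. Book value $27,764.
Year 4: ⌊$27,764 × 150%/10⌋ = $4,164. Book value $23,600.
Year 5: ⌊$23,600 × 150%/10⌋ = $3,540. Book value $20,060.
Year 6: ⌊$20,060 × 150%/10⌋ = $3,009. Book value $17,051.
Year 7: ⌊$17,051 × 150%/10⌋ = $2,557. Book value $14,494.
Year 8: ⌊$14,494 × 150%/10⌋ = $2,174. Book value $12,320.
Year 9: ⌊$12,320 × 150%/10⌋ = $1,848. Book value $10,472.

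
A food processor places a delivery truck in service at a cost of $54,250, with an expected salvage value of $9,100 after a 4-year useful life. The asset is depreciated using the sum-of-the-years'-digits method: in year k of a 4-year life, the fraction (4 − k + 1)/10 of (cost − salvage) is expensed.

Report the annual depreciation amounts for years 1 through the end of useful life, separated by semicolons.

$18,060; $13,545; $9,030; $4,515

Depreciable base = $54,250 − $9,100 = $45,150.
Sum of the years' digits = 4+3+2+1 = 10.
Year 1: $45,150 × 4/10 = $18,060. Book value $36,190.
Year 2: $45,150 × 3/10 = $13,545. Book value $22,645.
Year 3: $45,150 × 2/10 = $9,030. Book value $13,615.
Year 4: $45,150 × 1/10 = $4,515. Book value $9,100.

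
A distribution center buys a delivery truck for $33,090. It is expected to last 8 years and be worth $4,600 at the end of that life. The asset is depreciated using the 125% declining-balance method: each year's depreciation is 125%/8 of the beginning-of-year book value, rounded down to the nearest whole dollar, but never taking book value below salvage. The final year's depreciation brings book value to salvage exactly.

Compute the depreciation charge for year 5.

$2,620

Depreciable base = $33,090 − $4,600 = $28,490.
Year 1: ⌊$33,090 × 125%/8⌋ = $5,170. Book value $27,920.
Year 2: ⌊$27,920 × 125%/8⌋ = $4,362. Book value $23,558.
Year 3: ⌊$23,558 × 125%/8⌋ = $3,680. Book value $19,878.
Year 4: ⌊$19,878 × 125%/8⌋ = $3,105. Book value $16,773.
Year 5: ⌊$16,773 × 125%/8⌋ = $2,620. Book value $14,153.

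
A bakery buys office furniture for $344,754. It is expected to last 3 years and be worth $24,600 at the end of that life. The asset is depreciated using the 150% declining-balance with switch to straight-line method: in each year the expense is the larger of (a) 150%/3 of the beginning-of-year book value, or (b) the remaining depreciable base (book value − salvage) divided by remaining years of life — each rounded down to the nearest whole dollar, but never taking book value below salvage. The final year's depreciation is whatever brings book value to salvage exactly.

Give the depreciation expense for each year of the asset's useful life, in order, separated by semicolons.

Depreciable base = $344,754 − $24,600 = $320,154.
Year 1: DB = ⌊$344,754 × 150%/3⌋ = $172,377; SL = ⌊$320,154/3⌋ = $106,718 → take DB $172,377. Book value $172,377.
Year 2: DB = ⌊$172,377 × 150%/3⌋ = $86,188; SL = ⌊$147,777/2⌋ = $73,888 → take DB $86,188. Book value $86,189.
Year 3 (final): $86,189 − $24,600 = $61,589. Book value $24,600.

$172,377; $86,188; $61,589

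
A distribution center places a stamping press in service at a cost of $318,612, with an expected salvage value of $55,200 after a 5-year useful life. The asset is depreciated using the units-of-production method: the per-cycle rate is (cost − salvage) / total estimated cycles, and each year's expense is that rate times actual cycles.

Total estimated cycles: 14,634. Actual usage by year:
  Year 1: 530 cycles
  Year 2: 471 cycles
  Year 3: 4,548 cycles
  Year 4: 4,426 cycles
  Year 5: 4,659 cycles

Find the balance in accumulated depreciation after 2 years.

Depreciable base = $318,612 − $55,200 = $263,412.
Rate = $263,412 / 14,634 cycles = $18 per cycle.
Year 1: 530 × $18 = $9,540. Book value $309,072.
Year 2: 471 × $18 = $8,478. Book value $300,594.
Accumulated through year 2 = $318,612 − $300,594 = $18,018.

$18,018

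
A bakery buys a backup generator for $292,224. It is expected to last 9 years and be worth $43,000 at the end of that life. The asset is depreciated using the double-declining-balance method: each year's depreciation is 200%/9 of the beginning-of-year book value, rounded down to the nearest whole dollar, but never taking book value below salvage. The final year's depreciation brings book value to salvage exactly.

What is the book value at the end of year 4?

Depreciable base = $292,224 − $43,000 = $249,224.
Year 1: ⌊$292,224 × 200%/9⌋ = $64,938. Book value $227,286.
Year 2: ⌊$227,286 × 200%/9⌋ = $50,508. Book value $176,778.
Year 3: ⌊$176,778 × 200%/9⌋ = $39,284. Book value $137,494.
Year 4: ⌊$137,494 × 200%/9⌋ = $30,554. Book value $106,940.

$106,940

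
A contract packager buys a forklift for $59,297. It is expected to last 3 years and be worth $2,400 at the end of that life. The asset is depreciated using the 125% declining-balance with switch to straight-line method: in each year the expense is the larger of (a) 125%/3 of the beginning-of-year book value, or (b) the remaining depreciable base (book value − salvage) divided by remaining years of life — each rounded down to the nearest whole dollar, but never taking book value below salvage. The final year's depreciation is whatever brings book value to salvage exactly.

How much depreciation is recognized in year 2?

Depreciable base = $59,297 − $2,400 = $56,897.
Year 1: DB = ⌊$59,297 × 125%/3⌋ = $24,707; SL = ⌊$56,897/3⌋ = $18,965 → take DB $24,707. Book value $34,590.
Year 2: DB = ⌊$34,590 × 125%/3⌋ = $14,412; SL = ⌊$32,190/2⌋ = $16,095 → take SL $16,095. Book value $18,495.

$16,095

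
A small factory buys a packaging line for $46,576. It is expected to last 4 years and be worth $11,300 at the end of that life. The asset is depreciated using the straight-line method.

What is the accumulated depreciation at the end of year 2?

Depreciable base = $46,576 − $11,300 = $35,276.
Annual expense = $35,276 / 4 = $8,819.
End of year 1: book value $37,757.
End of year 2: book value $28,938.
Accumulated through year 2 = $46,576 − $28,938 = $17,638.

$17,638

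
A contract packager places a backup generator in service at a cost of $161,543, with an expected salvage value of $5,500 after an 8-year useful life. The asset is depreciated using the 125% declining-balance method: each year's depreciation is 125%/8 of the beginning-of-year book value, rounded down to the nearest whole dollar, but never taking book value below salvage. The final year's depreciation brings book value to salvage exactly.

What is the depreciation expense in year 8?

$43,682

Depreciable base = $161,543 − $5,500 = $156,043.
Year 1: ⌊$161,543 × 125%/8⌋ = $25,241. Book value $136,302.
Year 2: ⌊$136,302 × 125%/8⌋ = $21,297. Book value $115,005.
Year 3: ⌊$115,005 × 125%/8⌋ = $17,969. Book value $97,036.
Year 4: ⌊$97,036 × 125%/8⌋ = $15,161. Book value $81,875.
Year 5: ⌊$81,875 × 125%/8⌋ = $12,792. Book value $69,083.
Year 6: ⌊$69,083 × 125%/8⌋ = $10,794. Book value $58,289.
Year 7: ⌊$58,289 × 125%/8⌋ = $9,107. Book value $49,182.
Year 8 (final): $49,182 − $5,500 = $43,682. Book value $5,500.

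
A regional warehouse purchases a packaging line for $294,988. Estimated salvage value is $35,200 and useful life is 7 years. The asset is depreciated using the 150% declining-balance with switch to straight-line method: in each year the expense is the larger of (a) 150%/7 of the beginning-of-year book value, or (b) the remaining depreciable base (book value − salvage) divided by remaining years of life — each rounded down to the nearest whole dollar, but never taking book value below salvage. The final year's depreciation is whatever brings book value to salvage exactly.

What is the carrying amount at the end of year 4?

$112,427

Depreciable base = $294,988 − $35,200 = $259,788.
Year 1: DB = ⌊$294,988 × 150%/7⌋ = $63,211; SL = ⌊$259,788/7⌋ = $37,112 → take DB $63,211. Book value $231,777.
Year 2: DB = ⌊$231,777 × 150%/7⌋ = $49,666; SL = ⌊$196,577/6⌋ = $32,762 → take DB $49,666. Book value $182,111.
Year 3: DB = ⌊$182,111 × 150%/7⌋ = $39,023; SL = ⌊$146,911/5⌋ = $29,382 → take DB $39,023. Book value $143,088.
Year 4: DB = ⌊$143,088 × 150%/7⌋ = $30,661; SL = ⌊$107,888/4⌋ = $26,972 → take DB $30,661. Book value $112,427.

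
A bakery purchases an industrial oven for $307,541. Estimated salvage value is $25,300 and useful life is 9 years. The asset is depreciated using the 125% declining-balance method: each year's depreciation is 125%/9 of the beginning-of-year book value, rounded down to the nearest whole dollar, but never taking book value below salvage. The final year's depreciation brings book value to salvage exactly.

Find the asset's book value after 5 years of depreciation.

$145,614

Depreciable base = $307,541 − $25,300 = $282,241.
Year 1: ⌊$307,541 × 125%/9⌋ = $42,714. Book value $264,827.
Year 2: ⌊$264,827 × 125%/9⌋ = $36,781. Book value $228,046.
Year 3: ⌊$228,046 × 125%/9⌋ = $31,673. Book value $196,373.
Year 4: ⌊$196,373 × 125%/9⌋ = $27,274. Book value $169,099.
Year 5: ⌊$169,099 × 125%/9⌋ = $23,485. Book value $145,614.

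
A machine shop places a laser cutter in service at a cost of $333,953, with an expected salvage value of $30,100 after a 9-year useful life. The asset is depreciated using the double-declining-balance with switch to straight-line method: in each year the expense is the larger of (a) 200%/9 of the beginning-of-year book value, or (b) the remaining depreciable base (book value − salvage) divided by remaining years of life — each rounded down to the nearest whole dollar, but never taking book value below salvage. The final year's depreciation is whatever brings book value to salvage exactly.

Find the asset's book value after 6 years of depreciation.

Depreciable base = $333,953 − $30,100 = $303,853.
Year 1: DB = ⌊$333,953 × 200%/9⌋ = $74,211; SL = ⌊$303,853/9⌋ = $33,761 → take DB $74,211. Book value $259,742.
Year 2: DB = ⌊$259,742 × 200%/9⌋ = $57,720; SL = ⌊$229,642/8⌋ = $28,705 → take DB $57,720. Book value $202,022.
Year 3: DB = ⌊$202,022 × 200%/9⌋ = $44,893; SL = ⌊$171,922/7⌋ = $24,560 → take DB $44,893. Book value $157,129.
Year 4: DB = ⌊$157,129 × 200%/9⌋ = $34,917; SL = ⌊$127,029/6⌋ = $21,171 → take DB $34,917. Book value $122,212.
Year 5: DB = ⌊$122,212 × 200%/9⌋ = $27,158; SL = ⌊$92,112/5⌋ = $18,422 → take DB $27,158. Book value $95,054.
Year 6: DB = ⌊$95,054 × 200%/9⌋ = $21,123; SL = ⌊$64,954/4⌋ = $16,238 → take DB $21,123. Book value $73,931.

$73,931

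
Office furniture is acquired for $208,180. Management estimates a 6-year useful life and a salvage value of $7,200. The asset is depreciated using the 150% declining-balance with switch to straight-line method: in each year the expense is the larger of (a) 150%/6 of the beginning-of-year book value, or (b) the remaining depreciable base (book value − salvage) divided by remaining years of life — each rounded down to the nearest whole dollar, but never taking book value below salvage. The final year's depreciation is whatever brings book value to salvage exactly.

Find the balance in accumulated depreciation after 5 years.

$174,104

Depreciable base = $208,180 − $7,200 = $200,980.
Year 1: DB = ⌊$208,180 × 150%/6⌋ = $52,045; SL = ⌊$200,980/6⌋ = $33,496 → take DB $52,045. Book value $156,135.
Year 2: DB = ⌊$156,135 × 150%/6⌋ = $39,033; SL = ⌊$148,935/5⌋ = $29,787 → take DB $39,033. Book value $117,102.
Year 3: DB = ⌊$117,102 × 150%/6⌋ = $29,275; SL = ⌊$109,902/4⌋ = $27,475 → take DB $29,275. Book value $87,827.
Year 4: DB = ⌊$87,827 × 150%/6⌋ = $21,956; SL = ⌊$80,627/3⌋ = $26,875 → take SL $26,875. Book value $60,952.
Year 5: DB = ⌊$60,952 × 150%/6⌋ = $15,238; SL = ⌊$53,752/2⌋ = $26,876 → take SL $26,876. Book value $34,076.
Accumulated through year 5 = $208,180 − $34,076 = $174,104.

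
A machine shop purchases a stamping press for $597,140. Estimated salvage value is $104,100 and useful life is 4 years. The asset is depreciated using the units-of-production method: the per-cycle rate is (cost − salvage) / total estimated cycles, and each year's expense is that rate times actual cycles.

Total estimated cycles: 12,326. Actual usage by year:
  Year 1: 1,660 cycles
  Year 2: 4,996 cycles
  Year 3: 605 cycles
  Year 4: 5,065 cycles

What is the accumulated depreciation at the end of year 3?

$290,440

Depreciable base = $597,140 − $104,100 = $493,040.
Rate = $493,040 / 12,326 cycles = $40 per cycle.
Year 1: 1,660 × $40 = $66,400. Book value $530,740.
Year 2: 4,996 × $40 = $199,840. Book value $330,900.
Year 3: 605 × $40 = $24,200. Book value $306,700.
Accumulated through year 3 = $597,140 − $306,700 = $290,440.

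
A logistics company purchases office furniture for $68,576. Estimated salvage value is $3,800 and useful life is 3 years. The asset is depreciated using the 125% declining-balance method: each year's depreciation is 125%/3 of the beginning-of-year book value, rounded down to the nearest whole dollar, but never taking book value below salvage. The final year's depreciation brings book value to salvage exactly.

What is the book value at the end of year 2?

Depreciable base = $68,576 − $3,800 = $64,776.
Year 1: ⌊$68,576 × 125%/3⌋ = $28,573. Book value $40,003.
Year 2: ⌊$40,003 × 125%/3⌋ = $16,667. Book value $23,336.

$23,336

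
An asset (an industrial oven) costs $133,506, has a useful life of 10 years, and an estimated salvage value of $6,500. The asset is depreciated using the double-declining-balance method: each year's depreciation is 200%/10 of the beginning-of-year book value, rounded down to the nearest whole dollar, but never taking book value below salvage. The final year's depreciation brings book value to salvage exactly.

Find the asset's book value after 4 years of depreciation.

Depreciable base = $133,506 − $6,500 = $127,006.
Year 1: ⌊$133,506 × 200%/10⌋ = $26,701. Book value $106,805.
Year 2: ⌊$106,805 × 200%/10⌋ = $21,361. Book value $85,444.
Year 3: ⌊$85,444 × 200%/10⌋ = $17,088. Book value $68,356.
Year 4: ⌊$68,356 × 200%/10⌋ = $13,671. Book value $54,685.

$54,685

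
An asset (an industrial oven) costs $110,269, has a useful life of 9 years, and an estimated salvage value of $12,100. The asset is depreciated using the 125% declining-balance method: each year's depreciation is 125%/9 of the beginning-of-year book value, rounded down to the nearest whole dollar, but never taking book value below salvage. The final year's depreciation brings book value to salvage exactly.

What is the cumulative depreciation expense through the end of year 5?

Depreciable base = $110,269 − $12,100 = $98,169.
Year 1: ⌊$110,269 × 125%/9⌋ = $15,315. Book value $94,954.
Year 2: ⌊$94,954 × 125%/9⌋ = $13,188. Book value $81,766.
Year 3: ⌊$81,766 × 125%/9⌋ = $11,356. Book value $70,410.
Year 4: ⌊$70,410 × 125%/9⌋ = $9,779. Book value $60,631.
Year 5: ⌊$60,631 × 125%/9⌋ = $8,420. Book value $52,211.
Accumulated through year 5 = $110,269 − $52,211 = $58,058.

$58,058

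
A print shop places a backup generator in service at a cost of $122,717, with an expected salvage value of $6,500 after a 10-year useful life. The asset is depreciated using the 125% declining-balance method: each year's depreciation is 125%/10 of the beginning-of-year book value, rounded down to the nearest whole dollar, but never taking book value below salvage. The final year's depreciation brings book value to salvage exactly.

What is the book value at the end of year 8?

Depreciable base = $122,717 − $6,500 = $116,217.
Year 1: ⌊$122,717 × 125%/10⌋ = $15,339. Book value $107,378.
Year 2: ⌊$107,378 × 125%/10⌋ = $13,422. Book value $93,956.
Year 3: ⌊$93,956 × 125%/10⌋ = $11,744. Book value $82,212.
Year 4: ⌊$82,212 × 125%/10⌋ = $10,276. Book value $71,936.
Year 5: ⌊$71,936 × 125%/10⌋ = $8,992. Book value $62,944.
Year 6: ⌊$62,944 × 125%/10⌋ = $7,868. Book value $55,076.
Year 7: ⌊$55,076 × 125%/10⌋ = $6,884. Book value $48,192.
Year 8: ⌊$48,192 × 125%/10⌋ = $6,024. Book value $42,168.

$42,168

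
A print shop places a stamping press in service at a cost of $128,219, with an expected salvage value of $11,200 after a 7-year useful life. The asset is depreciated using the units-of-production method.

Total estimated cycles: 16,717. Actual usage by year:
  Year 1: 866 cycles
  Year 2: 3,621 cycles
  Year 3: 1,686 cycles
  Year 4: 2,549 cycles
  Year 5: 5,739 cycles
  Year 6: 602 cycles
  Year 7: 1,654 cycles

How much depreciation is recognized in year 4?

Depreciable base = $128,219 − $11,200 = $117,019.
Rate = $117,019 / 16,717 cycles = $7 per cycle.
Year 1: 866 × $7 = $6,062. Book value $122,157.
Year 2: 3,621 × $7 = $25,347. Book value $96,810.
Year 3: 1,686 × $7 = $11,802. Book value $85,008.
Year 4: 2,549 × $7 = $17,843. Book value $67,165.

$17,843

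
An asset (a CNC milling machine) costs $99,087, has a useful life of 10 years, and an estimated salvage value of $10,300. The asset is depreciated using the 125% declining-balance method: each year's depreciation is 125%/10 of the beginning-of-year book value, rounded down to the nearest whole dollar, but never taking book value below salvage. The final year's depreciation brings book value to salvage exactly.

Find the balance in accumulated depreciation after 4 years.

Depreciable base = $99,087 − $10,300 = $88,787.
Year 1: ⌊$99,087 × 125%/10⌋ = $12,385. Book value $86,702.
Year 2: ⌊$86,702 × 125%/10⌋ = $10,837. Book value $75,865.
Year 3: ⌊$75,865 × 125%/10⌋ = $9,483. Book value $66,382.
Year 4: ⌊$66,382 × 125%/10⌋ = $8,297. Book value $58,085.
Accumulated through year 4 = $99,087 − $58,085 = $41,002.

$41,002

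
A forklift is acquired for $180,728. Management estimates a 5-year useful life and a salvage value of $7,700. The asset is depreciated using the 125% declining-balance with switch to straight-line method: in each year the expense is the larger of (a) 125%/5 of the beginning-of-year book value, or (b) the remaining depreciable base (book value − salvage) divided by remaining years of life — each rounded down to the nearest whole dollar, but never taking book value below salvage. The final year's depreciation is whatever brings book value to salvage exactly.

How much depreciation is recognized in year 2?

$33,886

Depreciable base = $180,728 − $7,700 = $173,028.
Year 1: DB = ⌊$180,728 × 125%/5⌋ = $45,182; SL = ⌊$173,028/5⌋ = $34,605 → take DB $45,182. Book value $135,546.
Year 2: DB = ⌊$135,546 × 125%/5⌋ = $33,886; SL = ⌊$127,846/4⌋ = $31,961 → take DB $33,886. Book value $101,660.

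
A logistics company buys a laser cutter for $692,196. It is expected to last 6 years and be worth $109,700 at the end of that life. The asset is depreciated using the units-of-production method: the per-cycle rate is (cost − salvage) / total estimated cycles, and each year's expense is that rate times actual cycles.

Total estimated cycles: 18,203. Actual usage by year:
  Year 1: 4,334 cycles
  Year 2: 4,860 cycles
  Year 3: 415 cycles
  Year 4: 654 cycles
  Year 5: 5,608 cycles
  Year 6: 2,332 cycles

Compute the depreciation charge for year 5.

$179,456

Depreciable base = $692,196 − $109,700 = $582,496.
Rate = $582,496 / 18,203 cycles = $32 per cycle.
Year 1: 4,334 × $32 = $138,688. Book value $553,508.
Year 2: 4,860 × $32 = $155,520. Book value $397,988.
Year 3: 415 × $32 = $13,280. Book value $384,708.
Year 4: 654 × $32 = $20,928. Book value $363,780.
Year 5: 5,608 × $32 = $179,456. Book value $184,324.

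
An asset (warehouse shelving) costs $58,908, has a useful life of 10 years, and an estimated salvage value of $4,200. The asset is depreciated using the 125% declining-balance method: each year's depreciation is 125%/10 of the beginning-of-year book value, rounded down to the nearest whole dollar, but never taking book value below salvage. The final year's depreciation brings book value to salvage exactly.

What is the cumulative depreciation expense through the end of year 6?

Depreciable base = $58,908 − $4,200 = $54,708.
Year 1: ⌊$58,908 × 125%/10⌋ = $7,363. Book value $51,545.
Year 2: ⌊$51,545 × 125%/10⌋ = $6,443. Book value $45,102.
Year 3: ⌊$45,102 × 125%/10⌋ = $5,637. Book value $39,465.
Year 4: ⌊$39,465 × 125%/10⌋ = $4,933. Book value $34,532.
Year 5: ⌊$34,532 × 125%/10⌋ = $4,316. Book value $30,216.
Year 6: ⌊$30,216 × 125%/10⌋ = $3,777. Book value $26,439.
Accumulated through year 6 = $58,908 − $26,439 = $32,469.

$32,469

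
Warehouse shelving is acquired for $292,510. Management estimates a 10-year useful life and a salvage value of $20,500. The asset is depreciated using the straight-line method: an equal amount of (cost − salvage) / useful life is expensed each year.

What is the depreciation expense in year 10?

Depreciable base = $292,510 − $20,500 = $272,010.
Annual expense = $272,010 / 10 = $27,201.

$27,201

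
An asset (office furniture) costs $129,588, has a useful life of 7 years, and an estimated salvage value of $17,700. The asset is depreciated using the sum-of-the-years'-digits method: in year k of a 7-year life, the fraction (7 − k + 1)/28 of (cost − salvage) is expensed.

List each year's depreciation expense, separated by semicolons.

Depreciable base = $129,588 − $17,700 = $111,888.
Sum of the years' digits = 7+6+5+4+3+2+1 = 28.
Year 1: $111,888 × 7/28 = $27,972. Book value $101,616.
Year 2: $111,888 × 6/28 = $23,976. Book value $77,640.
Year 3: $111,888 × 5/28 = $19,980. Book value $57,660.
Year 4: $111,888 × 4/28 = $15,984. Book value $41,676.
Year 5: $111,888 × 3/28 = $11,988. Book value $29,688.
Year 6: $111,888 × 2/28 = $7,992. Book value $21,696.
Year 7: $111,888 × 1/28 = $3,996. Book value $17,700.

$27,972; $23,976; $19,980; $15,984; $11,988; $7,992; $3,996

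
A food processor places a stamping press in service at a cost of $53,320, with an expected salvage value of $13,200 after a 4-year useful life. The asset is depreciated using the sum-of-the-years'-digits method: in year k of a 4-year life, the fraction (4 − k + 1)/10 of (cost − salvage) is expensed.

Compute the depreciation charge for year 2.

$12,036

Depreciable base = $53,320 − $13,200 = $40,120.
Sum of the years' digits = 4+3+2+1 = 10.
Year 1: $40,120 × 4/10 = $16,048. Book value $37,272.
Year 2: $40,120 × 3/10 = $12,036. Book value $25,236.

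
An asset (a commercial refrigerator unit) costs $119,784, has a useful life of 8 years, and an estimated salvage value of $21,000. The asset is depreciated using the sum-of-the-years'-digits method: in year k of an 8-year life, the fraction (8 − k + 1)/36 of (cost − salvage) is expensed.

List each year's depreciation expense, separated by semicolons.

Depreciable base = $119,784 − $21,000 = $98,784.
Sum of the years' digits = 8+7+6+5+4+3+2+1 = 36.
Year 1: $98,784 × 8/36 = $21,952. Book value $97,832.
Year 2: $98,784 × 7/36 = $19,208. Book value $78,624.
Year 3: $98,784 × 6/36 = $16,464. Book value $62,160.
Year 4: $98,784 × 5/36 = $13,720. Book value $48,440.
Year 5: $98,784 × 4/36 = $10,976. Book value $37,464.
Year 6: $98,784 × 3/36 = $8,232. Book value $29,232.
Year 7: $98,784 × 2/36 = $5,488. Book value $23,744.
Year 8: $98,784 × 1/36 = $2,744. Book value $21,000.

$21,952; $19,208; $16,464; $13,720; $10,976; $8,232; $5,488; $2,744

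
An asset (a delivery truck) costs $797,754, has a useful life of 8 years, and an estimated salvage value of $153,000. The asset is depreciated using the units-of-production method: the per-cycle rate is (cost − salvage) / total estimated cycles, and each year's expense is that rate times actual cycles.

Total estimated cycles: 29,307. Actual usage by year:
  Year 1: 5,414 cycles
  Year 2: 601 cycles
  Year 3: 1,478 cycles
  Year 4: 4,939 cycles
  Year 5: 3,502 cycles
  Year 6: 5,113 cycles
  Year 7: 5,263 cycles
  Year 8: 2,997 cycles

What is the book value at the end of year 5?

$447,206

Depreciable base = $797,754 − $153,000 = $644,754.
Rate = $644,754 / 29,307 cycles = $22 per cycle.
Year 1: 5,414 × $22 = $119,108. Book value $678,646.
Year 2: 601 × $22 = $13,222. Book value $665,424.
Year 3: 1,478 × $22 = $32,516. Book value $632,908.
Year 4: 4,939 × $22 = $108,658. Book value $524,250.
Year 5: 3,502 × $22 = $77,044. Book value $447,206.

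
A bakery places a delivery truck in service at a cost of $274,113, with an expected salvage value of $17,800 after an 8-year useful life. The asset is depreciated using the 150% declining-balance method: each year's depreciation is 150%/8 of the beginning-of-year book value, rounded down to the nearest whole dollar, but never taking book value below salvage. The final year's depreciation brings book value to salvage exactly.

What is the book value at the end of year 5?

Depreciable base = $274,113 − $17,800 = $256,313.
Year 1: ⌊$274,113 × 150%/8⌋ = $51,396. Book value $222,717.
Year 2: ⌊$222,717 × 150%/8⌋ = $41,759. Book value $180,958.
Year 3: ⌊$180,958 × 150%/8⌋ = $33,929. Book value $147,029.
Year 4: ⌊$147,029 × 150%/8⌋ = $27,567. Book value $119,462.
Year 5: ⌊$119,462 × 150%/8⌋ = $22,399. Book value $97,063.

$97,063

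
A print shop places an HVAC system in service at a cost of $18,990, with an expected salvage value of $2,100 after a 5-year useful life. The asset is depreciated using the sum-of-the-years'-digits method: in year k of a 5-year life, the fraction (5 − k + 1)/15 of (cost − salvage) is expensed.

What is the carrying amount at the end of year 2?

Depreciable base = $18,990 − $2,100 = $16,890.
Sum of the years' digits = 5+4+3+2+1 = 15.
Year 1: $16,890 × 5/15 = $5,630. Book value $13,360.
Year 2: $16,890 × 4/15 = $4,504. Book value $8,856.

$8,856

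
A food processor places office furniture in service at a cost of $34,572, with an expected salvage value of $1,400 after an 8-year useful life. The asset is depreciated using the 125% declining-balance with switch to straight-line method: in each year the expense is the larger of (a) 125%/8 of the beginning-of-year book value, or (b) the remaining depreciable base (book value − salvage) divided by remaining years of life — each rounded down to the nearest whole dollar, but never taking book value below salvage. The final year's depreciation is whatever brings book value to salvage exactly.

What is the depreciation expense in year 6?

Depreciable base = $34,572 − $1,400 = $33,172.
Year 1: DB = ⌊$34,572 × 125%/8⌋ = $5,401; SL = ⌊$33,172/8⌋ = $4,146 → take DB $5,401. Book value $29,171.
Year 2: DB = ⌊$29,171 × 125%/8⌋ = $4,557; SL = ⌊$27,771/7⌋ = $3,967 → take DB $4,557. Book value $24,614.
Year 3: DB = ⌊$24,614 × 125%/8⌋ = $3,845; SL = ⌊$23,214/6⌋ = $3,869 → take SL $3,869. Book value $20,745.
Year 4: DB = ⌊$20,745 × 125%/8⌋ = $3,241; SL = ⌊$19,345/5⌋ = $3,869 → take SL $3,869. Book value $16,876.
Year 5: DB = ⌊$16,876 × 125%/8⌋ = $2,636; SL = ⌊$15,476/4⌋ = $3,869 → take SL $3,869. Book value $13,007.
Year 6: DB = ⌊$13,007 × 125%/8⌋ = $2,032; SL = ⌊$11,607/3⌋ = $3,869 → take SL $3,869. Book value $9,138.

$3,869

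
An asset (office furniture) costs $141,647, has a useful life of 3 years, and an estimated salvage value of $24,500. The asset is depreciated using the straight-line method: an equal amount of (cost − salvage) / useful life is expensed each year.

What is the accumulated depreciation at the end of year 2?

Depreciable base = $141,647 − $24,500 = $117,147.
Annual expense = $117,147 / 3 = $39,049.
End of year 1: book value $102,598.
End of year 2: book value $63,549.
Accumulated through year 2 = $141,647 − $63,549 = $78,098.

$78,098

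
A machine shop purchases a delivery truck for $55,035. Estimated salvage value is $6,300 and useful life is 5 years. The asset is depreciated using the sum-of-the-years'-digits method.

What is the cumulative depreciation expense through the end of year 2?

$29,241

Depreciable base = $55,035 − $6,300 = $48,735.
Sum of the years' digits = 5+4+3+2+1 = 15.
Year 1: $48,735 × 5/15 = $16,245. Book value $38,790.
Year 2: $48,735 × 4/15 = $12,996. Book value $25,794.
Accumulated through year 2 = $55,035 − $25,794 = $29,241.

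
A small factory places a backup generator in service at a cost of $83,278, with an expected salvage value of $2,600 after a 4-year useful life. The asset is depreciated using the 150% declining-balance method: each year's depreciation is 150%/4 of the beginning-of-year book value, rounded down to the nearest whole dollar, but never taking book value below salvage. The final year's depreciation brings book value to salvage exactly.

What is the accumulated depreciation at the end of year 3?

$62,946

Depreciable base = $83,278 − $2,600 = $80,678.
Year 1: ⌊$83,278 × 150%/4⌋ = $31,229. Book value $52,049.
Year 2: ⌊$52,049 × 150%/4⌋ = $19,518. Book value $32,531.
Year 3: ⌊$32,531 × 150%/4⌋ = $12,199. Book value $20,332.
Accumulated through year 3 = $83,278 − $20,332 = $62,946.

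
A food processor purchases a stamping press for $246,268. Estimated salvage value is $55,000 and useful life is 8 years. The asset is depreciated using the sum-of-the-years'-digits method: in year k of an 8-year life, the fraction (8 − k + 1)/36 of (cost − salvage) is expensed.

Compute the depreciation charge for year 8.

$5,313

Depreciable base = $246,268 − $55,000 = $191,268.
Sum of the years' digits = 8+7+6+5+4+3+2+1 = 36.
Year 1: $191,268 × 8/36 = $42,504. Book value $203,764.
Year 2: $191,268 × 7/36 = $37,191. Book value $166,573.
Year 3: $191,268 × 6/36 = $31,878. Book value $134,695.
Year 4: $191,268 × 5/36 = $26,565. Book value $108,130.
Year 5: $191,268 × 4/36 = $21,252. Book value $86,878.
Year 6: $191,268 × 3/36 = $15,939. Book value $70,939.
Year 7: $191,268 × 2/36 = $10,626. Book value $60,313.
Year 8: $191,268 × 1/36 = $5,313. Book value $55,000.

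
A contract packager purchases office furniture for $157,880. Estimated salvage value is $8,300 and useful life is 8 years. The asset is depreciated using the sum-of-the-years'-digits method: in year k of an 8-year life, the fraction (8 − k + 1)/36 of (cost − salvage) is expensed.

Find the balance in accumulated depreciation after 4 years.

$108,030

Depreciable base = $157,880 − $8,300 = $149,580.
Sum of the years' digits = 8+7+6+5+4+3+2+1 = 36.
Year 1: $149,580 × 8/36 = $33,240. Book value $124,640.
Year 2: $149,580 × 7/36 = $29,085. Book value $95,555.
Year 3: $149,580 × 6/36 = $24,930. Book value $70,625.
Year 4: $149,580 × 5/36 = $20,775. Book value $49,850.
Accumulated through year 4 = $157,880 − $49,850 = $108,030.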